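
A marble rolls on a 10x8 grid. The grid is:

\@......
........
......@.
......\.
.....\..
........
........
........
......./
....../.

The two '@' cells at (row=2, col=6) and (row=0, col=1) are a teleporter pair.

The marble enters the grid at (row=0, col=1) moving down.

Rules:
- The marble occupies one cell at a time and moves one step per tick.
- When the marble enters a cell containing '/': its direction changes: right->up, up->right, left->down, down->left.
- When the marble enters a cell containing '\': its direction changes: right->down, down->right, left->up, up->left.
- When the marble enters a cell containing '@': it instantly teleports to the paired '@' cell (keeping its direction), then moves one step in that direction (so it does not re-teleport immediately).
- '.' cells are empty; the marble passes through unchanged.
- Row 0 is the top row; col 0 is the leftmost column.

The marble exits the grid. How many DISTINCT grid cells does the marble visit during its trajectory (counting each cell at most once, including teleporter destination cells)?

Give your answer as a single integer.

Step 1: enter (0,1), '@' teleport (0,1)->(2,6), also enter (2,6), move down to (3,6)
Step 2: enter (3,6), '\' deflects down->right, move right to (3,7)
Step 3: enter (3,7), '.' pass, move right to (3,8)
Step 4: at (3,8) — EXIT via right edge, pos 3
Distinct cells visited: 4 (path length 4)

Answer: 4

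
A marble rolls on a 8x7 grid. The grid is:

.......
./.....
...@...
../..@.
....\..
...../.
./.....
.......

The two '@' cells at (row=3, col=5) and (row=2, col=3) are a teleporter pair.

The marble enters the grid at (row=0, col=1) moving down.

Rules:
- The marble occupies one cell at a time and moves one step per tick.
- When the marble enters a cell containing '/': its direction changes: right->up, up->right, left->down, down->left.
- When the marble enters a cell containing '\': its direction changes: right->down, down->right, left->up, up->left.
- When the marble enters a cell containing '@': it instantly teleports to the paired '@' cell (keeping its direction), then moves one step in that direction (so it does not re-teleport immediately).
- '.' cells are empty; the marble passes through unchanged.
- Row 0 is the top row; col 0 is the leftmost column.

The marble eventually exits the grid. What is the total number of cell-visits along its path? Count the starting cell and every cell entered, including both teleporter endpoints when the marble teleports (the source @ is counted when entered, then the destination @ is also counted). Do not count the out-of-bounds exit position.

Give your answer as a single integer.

Answer: 3

Derivation:
Step 1: enter (0,1), '.' pass, move down to (1,1)
Step 2: enter (1,1), '/' deflects down->left, move left to (1,0)
Step 3: enter (1,0), '.' pass, move left to (1,-1)
Step 4: at (1,-1) — EXIT via left edge, pos 1
Path length (cell visits): 3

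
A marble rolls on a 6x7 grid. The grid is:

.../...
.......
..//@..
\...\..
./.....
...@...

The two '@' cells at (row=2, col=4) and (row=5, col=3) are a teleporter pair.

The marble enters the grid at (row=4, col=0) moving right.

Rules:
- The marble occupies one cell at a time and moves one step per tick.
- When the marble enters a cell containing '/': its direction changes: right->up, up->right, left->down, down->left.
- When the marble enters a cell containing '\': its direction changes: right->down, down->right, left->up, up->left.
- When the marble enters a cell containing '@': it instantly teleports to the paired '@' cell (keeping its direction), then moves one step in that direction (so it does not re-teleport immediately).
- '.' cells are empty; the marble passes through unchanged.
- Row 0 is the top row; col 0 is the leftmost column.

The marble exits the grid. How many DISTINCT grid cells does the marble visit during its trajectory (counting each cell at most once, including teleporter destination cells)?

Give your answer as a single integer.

Answer: 6

Derivation:
Step 1: enter (4,0), '.' pass, move right to (4,1)
Step 2: enter (4,1), '/' deflects right->up, move up to (3,1)
Step 3: enter (3,1), '.' pass, move up to (2,1)
Step 4: enter (2,1), '.' pass, move up to (1,1)
Step 5: enter (1,1), '.' pass, move up to (0,1)
Step 6: enter (0,1), '.' pass, move up to (-1,1)
Step 7: at (-1,1) — EXIT via top edge, pos 1
Distinct cells visited: 6 (path length 6)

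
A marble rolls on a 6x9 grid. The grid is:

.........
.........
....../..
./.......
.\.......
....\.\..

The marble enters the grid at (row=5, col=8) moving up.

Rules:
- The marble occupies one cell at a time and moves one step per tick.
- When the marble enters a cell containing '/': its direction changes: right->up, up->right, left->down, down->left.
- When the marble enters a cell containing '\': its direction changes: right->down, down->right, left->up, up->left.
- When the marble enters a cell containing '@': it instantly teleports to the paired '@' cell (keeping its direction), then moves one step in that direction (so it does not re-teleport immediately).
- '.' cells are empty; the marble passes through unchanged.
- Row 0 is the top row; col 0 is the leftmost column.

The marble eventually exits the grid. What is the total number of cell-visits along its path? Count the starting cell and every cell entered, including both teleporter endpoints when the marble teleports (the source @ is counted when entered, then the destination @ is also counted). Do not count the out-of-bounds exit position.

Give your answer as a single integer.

Step 1: enter (5,8), '.' pass, move up to (4,8)
Step 2: enter (4,8), '.' pass, move up to (3,8)
Step 3: enter (3,8), '.' pass, move up to (2,8)
Step 4: enter (2,8), '.' pass, move up to (1,8)
Step 5: enter (1,8), '.' pass, move up to (0,8)
Step 6: enter (0,8), '.' pass, move up to (-1,8)
Step 7: at (-1,8) — EXIT via top edge, pos 8
Path length (cell visits): 6

Answer: 6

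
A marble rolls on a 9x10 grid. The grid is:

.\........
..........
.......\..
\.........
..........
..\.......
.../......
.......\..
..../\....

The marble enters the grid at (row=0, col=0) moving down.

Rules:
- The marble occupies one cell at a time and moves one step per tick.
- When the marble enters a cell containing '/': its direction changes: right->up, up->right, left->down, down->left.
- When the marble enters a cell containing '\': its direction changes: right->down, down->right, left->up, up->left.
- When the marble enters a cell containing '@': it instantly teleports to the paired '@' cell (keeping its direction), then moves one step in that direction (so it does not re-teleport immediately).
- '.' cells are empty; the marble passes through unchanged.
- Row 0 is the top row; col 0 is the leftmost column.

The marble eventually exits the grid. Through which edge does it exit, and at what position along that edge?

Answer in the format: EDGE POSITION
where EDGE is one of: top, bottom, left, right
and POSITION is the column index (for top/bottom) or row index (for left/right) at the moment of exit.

Answer: right 3

Derivation:
Step 1: enter (0,0), '.' pass, move down to (1,0)
Step 2: enter (1,0), '.' pass, move down to (2,0)
Step 3: enter (2,0), '.' pass, move down to (3,0)
Step 4: enter (3,0), '\' deflects down->right, move right to (3,1)
Step 5: enter (3,1), '.' pass, move right to (3,2)
Step 6: enter (3,2), '.' pass, move right to (3,3)
Step 7: enter (3,3), '.' pass, move right to (3,4)
Step 8: enter (3,4), '.' pass, move right to (3,5)
Step 9: enter (3,5), '.' pass, move right to (3,6)
Step 10: enter (3,6), '.' pass, move right to (3,7)
Step 11: enter (3,7), '.' pass, move right to (3,8)
Step 12: enter (3,8), '.' pass, move right to (3,9)
Step 13: enter (3,9), '.' pass, move right to (3,10)
Step 14: at (3,10) — EXIT via right edge, pos 3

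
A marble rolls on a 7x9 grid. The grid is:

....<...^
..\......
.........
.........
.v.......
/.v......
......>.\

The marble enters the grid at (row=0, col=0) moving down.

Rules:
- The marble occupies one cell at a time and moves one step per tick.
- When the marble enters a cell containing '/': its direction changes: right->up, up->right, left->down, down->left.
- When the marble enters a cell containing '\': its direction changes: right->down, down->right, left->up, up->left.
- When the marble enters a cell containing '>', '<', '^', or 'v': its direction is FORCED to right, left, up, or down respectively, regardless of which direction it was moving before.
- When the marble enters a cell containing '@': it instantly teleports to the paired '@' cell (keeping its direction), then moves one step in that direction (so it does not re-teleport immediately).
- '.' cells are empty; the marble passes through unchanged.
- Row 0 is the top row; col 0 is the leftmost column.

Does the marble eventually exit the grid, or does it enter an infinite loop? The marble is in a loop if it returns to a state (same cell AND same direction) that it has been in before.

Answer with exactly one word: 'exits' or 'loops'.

Answer: exits

Derivation:
Step 1: enter (0,0), '.' pass, move down to (1,0)
Step 2: enter (1,0), '.' pass, move down to (2,0)
Step 3: enter (2,0), '.' pass, move down to (3,0)
Step 4: enter (3,0), '.' pass, move down to (4,0)
Step 5: enter (4,0), '.' pass, move down to (5,0)
Step 6: enter (5,0), '/' deflects down->left, move left to (5,-1)
Step 7: at (5,-1) — EXIT via left edge, pos 5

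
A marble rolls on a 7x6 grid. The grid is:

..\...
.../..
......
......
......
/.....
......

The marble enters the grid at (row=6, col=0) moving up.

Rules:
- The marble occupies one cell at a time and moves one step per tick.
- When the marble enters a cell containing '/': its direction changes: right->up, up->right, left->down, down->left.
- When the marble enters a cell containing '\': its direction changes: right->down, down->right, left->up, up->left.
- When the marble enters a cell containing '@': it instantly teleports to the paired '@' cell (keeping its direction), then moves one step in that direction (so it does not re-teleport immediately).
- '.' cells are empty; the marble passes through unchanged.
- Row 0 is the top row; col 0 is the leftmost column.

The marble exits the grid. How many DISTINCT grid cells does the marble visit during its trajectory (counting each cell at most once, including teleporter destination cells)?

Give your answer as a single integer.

Answer: 7

Derivation:
Step 1: enter (6,0), '.' pass, move up to (5,0)
Step 2: enter (5,0), '/' deflects up->right, move right to (5,1)
Step 3: enter (5,1), '.' pass, move right to (5,2)
Step 4: enter (5,2), '.' pass, move right to (5,3)
Step 5: enter (5,3), '.' pass, move right to (5,4)
Step 6: enter (5,4), '.' pass, move right to (5,5)
Step 7: enter (5,5), '.' pass, move right to (5,6)
Step 8: at (5,6) — EXIT via right edge, pos 5
Distinct cells visited: 7 (path length 7)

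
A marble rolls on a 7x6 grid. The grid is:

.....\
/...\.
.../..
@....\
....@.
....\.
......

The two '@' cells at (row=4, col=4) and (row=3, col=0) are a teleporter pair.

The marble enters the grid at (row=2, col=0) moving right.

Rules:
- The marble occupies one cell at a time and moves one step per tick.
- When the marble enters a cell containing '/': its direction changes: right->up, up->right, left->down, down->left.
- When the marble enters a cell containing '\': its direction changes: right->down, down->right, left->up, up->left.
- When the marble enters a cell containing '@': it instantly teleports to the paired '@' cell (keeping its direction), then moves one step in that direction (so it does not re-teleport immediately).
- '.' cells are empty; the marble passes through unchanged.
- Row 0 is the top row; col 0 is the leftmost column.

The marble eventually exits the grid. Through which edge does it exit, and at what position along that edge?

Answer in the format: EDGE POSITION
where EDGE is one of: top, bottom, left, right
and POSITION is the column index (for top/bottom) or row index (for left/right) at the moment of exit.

Step 1: enter (2,0), '.' pass, move right to (2,1)
Step 2: enter (2,1), '.' pass, move right to (2,2)
Step 3: enter (2,2), '.' pass, move right to (2,3)
Step 4: enter (2,3), '/' deflects right->up, move up to (1,3)
Step 5: enter (1,3), '.' pass, move up to (0,3)
Step 6: enter (0,3), '.' pass, move up to (-1,3)
Step 7: at (-1,3) — EXIT via top edge, pos 3

Answer: top 3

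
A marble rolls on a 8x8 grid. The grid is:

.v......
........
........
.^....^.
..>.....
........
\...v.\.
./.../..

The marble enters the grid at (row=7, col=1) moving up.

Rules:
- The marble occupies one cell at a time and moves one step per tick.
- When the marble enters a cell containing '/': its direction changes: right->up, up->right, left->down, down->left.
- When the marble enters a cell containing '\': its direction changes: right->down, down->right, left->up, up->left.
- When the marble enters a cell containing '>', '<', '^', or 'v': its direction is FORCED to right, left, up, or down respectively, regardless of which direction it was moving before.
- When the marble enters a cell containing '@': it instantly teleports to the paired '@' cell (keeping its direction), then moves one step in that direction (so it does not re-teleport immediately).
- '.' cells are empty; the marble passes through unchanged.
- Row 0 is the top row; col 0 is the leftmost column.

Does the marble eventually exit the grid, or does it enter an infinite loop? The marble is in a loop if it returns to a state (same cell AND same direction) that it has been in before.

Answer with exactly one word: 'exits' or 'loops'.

Step 1: enter (7,1), '/' deflects up->right, move right to (7,2)
Step 2: enter (7,2), '.' pass, move right to (7,3)
Step 3: enter (7,3), '.' pass, move right to (7,4)
Step 4: enter (7,4), '.' pass, move right to (7,5)
Step 5: enter (7,5), '/' deflects right->up, move up to (6,5)
Step 6: enter (6,5), '.' pass, move up to (5,5)
Step 7: enter (5,5), '.' pass, move up to (4,5)
Step 8: enter (4,5), '.' pass, move up to (3,5)
Step 9: enter (3,5), '.' pass, move up to (2,5)
Step 10: enter (2,5), '.' pass, move up to (1,5)
Step 11: enter (1,5), '.' pass, move up to (0,5)
Step 12: enter (0,5), '.' pass, move up to (-1,5)
Step 13: at (-1,5) — EXIT via top edge, pos 5

Answer: exits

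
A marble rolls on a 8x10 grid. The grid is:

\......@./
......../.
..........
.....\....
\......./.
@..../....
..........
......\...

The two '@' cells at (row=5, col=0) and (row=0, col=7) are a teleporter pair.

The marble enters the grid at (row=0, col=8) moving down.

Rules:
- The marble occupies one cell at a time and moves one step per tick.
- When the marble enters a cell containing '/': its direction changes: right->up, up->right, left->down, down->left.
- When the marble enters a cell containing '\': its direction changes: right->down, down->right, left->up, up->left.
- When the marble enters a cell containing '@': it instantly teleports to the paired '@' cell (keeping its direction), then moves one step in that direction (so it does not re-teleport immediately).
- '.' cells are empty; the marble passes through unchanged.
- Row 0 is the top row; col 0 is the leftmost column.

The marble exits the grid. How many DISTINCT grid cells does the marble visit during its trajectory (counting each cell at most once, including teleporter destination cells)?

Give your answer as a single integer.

Answer: 10

Derivation:
Step 1: enter (0,8), '.' pass, move down to (1,8)
Step 2: enter (1,8), '/' deflects down->left, move left to (1,7)
Step 3: enter (1,7), '.' pass, move left to (1,6)
Step 4: enter (1,6), '.' pass, move left to (1,5)
Step 5: enter (1,5), '.' pass, move left to (1,4)
Step 6: enter (1,4), '.' pass, move left to (1,3)
Step 7: enter (1,3), '.' pass, move left to (1,2)
Step 8: enter (1,2), '.' pass, move left to (1,1)
Step 9: enter (1,1), '.' pass, move left to (1,0)
Step 10: enter (1,0), '.' pass, move left to (1,-1)
Step 11: at (1,-1) — EXIT via left edge, pos 1
Distinct cells visited: 10 (path length 10)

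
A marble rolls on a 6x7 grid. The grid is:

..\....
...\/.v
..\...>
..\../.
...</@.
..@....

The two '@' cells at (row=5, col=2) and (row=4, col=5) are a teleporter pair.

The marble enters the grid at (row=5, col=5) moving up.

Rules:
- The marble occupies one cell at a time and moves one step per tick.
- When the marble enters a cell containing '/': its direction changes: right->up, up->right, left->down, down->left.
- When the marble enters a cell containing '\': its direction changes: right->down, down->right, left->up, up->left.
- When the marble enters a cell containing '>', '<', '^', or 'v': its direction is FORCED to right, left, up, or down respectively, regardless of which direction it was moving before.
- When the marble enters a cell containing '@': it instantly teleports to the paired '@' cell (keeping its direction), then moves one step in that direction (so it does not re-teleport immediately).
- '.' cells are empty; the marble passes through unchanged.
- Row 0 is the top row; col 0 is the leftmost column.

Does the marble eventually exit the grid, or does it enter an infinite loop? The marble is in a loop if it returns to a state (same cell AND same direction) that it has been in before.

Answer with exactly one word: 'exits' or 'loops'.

Answer: exits

Derivation:
Step 1: enter (5,5), '.' pass, move up to (4,5)
Step 2: enter (4,5), '@' teleport (4,5)->(5,2), also enter (5,2), move up to (4,2)
Step 3: enter (4,2), '.' pass, move up to (3,2)
Step 4: enter (3,2), '\' deflects up->left, move left to (3,1)
Step 5: enter (3,1), '.' pass, move left to (3,0)
Step 6: enter (3,0), '.' pass, move left to (3,-1)
Step 7: at (3,-1) — EXIT via left edge, pos 3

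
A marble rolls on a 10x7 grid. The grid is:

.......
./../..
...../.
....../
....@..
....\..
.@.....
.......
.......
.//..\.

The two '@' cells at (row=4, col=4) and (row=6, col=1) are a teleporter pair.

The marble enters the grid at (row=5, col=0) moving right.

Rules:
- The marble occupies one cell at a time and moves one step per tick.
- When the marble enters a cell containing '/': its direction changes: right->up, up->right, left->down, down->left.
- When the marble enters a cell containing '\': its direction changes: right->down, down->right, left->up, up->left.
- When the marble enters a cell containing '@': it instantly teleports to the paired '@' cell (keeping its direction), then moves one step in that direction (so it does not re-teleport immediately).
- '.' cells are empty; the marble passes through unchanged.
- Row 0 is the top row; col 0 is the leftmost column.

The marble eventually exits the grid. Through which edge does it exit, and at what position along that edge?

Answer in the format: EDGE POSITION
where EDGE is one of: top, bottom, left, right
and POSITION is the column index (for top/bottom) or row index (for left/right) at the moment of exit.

Answer: bottom 4

Derivation:
Step 1: enter (5,0), '.' pass, move right to (5,1)
Step 2: enter (5,1), '.' pass, move right to (5,2)
Step 3: enter (5,2), '.' pass, move right to (5,3)
Step 4: enter (5,3), '.' pass, move right to (5,4)
Step 5: enter (5,4), '\' deflects right->down, move down to (6,4)
Step 6: enter (6,4), '.' pass, move down to (7,4)
Step 7: enter (7,4), '.' pass, move down to (8,4)
Step 8: enter (8,4), '.' pass, move down to (9,4)
Step 9: enter (9,4), '.' pass, move down to (10,4)
Step 10: at (10,4) — EXIT via bottom edge, pos 4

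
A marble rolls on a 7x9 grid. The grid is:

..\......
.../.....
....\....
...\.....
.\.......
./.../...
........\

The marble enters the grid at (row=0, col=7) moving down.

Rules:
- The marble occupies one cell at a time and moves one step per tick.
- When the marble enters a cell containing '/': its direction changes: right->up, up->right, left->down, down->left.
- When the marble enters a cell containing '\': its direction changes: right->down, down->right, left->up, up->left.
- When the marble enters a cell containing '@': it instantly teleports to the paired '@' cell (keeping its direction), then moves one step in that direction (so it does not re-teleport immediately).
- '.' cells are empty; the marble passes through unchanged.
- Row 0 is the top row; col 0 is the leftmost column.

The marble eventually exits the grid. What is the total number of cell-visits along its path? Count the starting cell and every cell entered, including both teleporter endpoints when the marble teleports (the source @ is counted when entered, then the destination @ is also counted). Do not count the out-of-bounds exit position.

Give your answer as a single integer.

Step 1: enter (0,7), '.' pass, move down to (1,7)
Step 2: enter (1,7), '.' pass, move down to (2,7)
Step 3: enter (2,7), '.' pass, move down to (3,7)
Step 4: enter (3,7), '.' pass, move down to (4,7)
Step 5: enter (4,7), '.' pass, move down to (5,7)
Step 6: enter (5,7), '.' pass, move down to (6,7)
Step 7: enter (6,7), '.' pass, move down to (7,7)
Step 8: at (7,7) — EXIT via bottom edge, pos 7
Path length (cell visits): 7

Answer: 7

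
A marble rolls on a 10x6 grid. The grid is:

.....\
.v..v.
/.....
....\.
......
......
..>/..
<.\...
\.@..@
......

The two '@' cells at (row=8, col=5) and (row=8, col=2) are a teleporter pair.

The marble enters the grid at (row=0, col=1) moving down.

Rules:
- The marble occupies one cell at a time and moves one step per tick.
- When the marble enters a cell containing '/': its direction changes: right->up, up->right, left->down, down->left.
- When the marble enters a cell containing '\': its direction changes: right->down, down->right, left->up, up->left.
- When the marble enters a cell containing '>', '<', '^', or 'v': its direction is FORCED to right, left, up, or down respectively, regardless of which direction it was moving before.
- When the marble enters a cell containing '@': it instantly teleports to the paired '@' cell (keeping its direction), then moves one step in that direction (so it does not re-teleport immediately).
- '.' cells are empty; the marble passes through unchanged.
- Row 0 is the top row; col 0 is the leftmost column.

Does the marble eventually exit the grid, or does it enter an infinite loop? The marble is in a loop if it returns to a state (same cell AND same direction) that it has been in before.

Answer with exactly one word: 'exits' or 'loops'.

Answer: exits

Derivation:
Step 1: enter (0,1), '.' pass, move down to (1,1)
Step 2: enter (1,1), 'v' forces down->down, move down to (2,1)
Step 3: enter (2,1), '.' pass, move down to (3,1)
Step 4: enter (3,1), '.' pass, move down to (4,1)
Step 5: enter (4,1), '.' pass, move down to (5,1)
Step 6: enter (5,1), '.' pass, move down to (6,1)
Step 7: enter (6,1), '.' pass, move down to (7,1)
Step 8: enter (7,1), '.' pass, move down to (8,1)
Step 9: enter (8,1), '.' pass, move down to (9,1)
Step 10: enter (9,1), '.' pass, move down to (10,1)
Step 11: at (10,1) — EXIT via bottom edge, pos 1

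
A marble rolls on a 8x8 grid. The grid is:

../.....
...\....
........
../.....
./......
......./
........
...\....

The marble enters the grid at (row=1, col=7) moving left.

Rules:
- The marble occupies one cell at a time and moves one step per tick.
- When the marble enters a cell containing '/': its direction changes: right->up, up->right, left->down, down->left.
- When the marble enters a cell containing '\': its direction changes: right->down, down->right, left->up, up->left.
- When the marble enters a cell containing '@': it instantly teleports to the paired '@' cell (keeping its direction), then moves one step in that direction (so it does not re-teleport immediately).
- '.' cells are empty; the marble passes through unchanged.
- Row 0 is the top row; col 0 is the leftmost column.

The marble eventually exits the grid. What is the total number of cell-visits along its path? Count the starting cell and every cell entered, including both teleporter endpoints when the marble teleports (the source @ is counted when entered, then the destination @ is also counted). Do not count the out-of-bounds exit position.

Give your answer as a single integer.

Step 1: enter (1,7), '.' pass, move left to (1,6)
Step 2: enter (1,6), '.' pass, move left to (1,5)
Step 3: enter (1,5), '.' pass, move left to (1,4)
Step 4: enter (1,4), '.' pass, move left to (1,3)
Step 5: enter (1,3), '\' deflects left->up, move up to (0,3)
Step 6: enter (0,3), '.' pass, move up to (-1,3)
Step 7: at (-1,3) — EXIT via top edge, pos 3
Path length (cell visits): 6

Answer: 6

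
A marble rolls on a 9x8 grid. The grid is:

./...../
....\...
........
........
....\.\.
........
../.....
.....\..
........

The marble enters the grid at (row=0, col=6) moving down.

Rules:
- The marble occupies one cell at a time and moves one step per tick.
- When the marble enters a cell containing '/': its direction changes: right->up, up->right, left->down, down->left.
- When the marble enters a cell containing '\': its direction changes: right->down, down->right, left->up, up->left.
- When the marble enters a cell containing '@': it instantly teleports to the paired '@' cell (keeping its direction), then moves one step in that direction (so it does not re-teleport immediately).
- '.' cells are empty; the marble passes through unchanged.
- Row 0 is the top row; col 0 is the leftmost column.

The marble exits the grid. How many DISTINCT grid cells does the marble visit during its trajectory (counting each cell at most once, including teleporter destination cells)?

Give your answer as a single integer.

Step 1: enter (0,6), '.' pass, move down to (1,6)
Step 2: enter (1,6), '.' pass, move down to (2,6)
Step 3: enter (2,6), '.' pass, move down to (3,6)
Step 4: enter (3,6), '.' pass, move down to (4,6)
Step 5: enter (4,6), '\' deflects down->right, move right to (4,7)
Step 6: enter (4,7), '.' pass, move right to (4,8)
Step 7: at (4,8) — EXIT via right edge, pos 4
Distinct cells visited: 6 (path length 6)

Answer: 6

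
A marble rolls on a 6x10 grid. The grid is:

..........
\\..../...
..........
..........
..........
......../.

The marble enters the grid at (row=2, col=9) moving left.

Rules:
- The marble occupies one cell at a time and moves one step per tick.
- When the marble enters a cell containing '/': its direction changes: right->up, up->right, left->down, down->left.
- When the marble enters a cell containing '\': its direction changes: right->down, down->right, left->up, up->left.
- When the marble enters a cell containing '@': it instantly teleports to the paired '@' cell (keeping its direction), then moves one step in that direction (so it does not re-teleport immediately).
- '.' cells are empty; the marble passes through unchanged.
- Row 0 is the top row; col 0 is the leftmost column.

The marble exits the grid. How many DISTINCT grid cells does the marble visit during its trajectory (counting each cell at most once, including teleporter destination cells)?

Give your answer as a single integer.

Step 1: enter (2,9), '.' pass, move left to (2,8)
Step 2: enter (2,8), '.' pass, move left to (2,7)
Step 3: enter (2,7), '.' pass, move left to (2,6)
Step 4: enter (2,6), '.' pass, move left to (2,5)
Step 5: enter (2,5), '.' pass, move left to (2,4)
Step 6: enter (2,4), '.' pass, move left to (2,3)
Step 7: enter (2,3), '.' pass, move left to (2,2)
Step 8: enter (2,2), '.' pass, move left to (2,1)
Step 9: enter (2,1), '.' pass, move left to (2,0)
Step 10: enter (2,0), '.' pass, move left to (2,-1)
Step 11: at (2,-1) — EXIT via left edge, pos 2
Distinct cells visited: 10 (path length 10)

Answer: 10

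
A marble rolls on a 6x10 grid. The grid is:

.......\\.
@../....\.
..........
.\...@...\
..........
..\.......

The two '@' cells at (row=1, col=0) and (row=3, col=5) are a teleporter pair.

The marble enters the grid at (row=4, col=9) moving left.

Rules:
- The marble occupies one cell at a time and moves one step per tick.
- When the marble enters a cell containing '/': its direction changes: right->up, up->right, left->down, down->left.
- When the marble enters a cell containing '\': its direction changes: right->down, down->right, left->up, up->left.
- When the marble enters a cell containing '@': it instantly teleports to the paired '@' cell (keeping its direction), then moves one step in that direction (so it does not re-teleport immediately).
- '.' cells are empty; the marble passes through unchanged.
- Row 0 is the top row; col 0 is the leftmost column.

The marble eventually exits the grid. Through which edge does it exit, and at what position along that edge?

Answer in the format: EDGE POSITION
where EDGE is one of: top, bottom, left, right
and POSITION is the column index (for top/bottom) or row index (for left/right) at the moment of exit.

Answer: left 4

Derivation:
Step 1: enter (4,9), '.' pass, move left to (4,8)
Step 2: enter (4,8), '.' pass, move left to (4,7)
Step 3: enter (4,7), '.' pass, move left to (4,6)
Step 4: enter (4,6), '.' pass, move left to (4,5)
Step 5: enter (4,5), '.' pass, move left to (4,4)
Step 6: enter (4,4), '.' pass, move left to (4,3)
Step 7: enter (4,3), '.' pass, move left to (4,2)
Step 8: enter (4,2), '.' pass, move left to (4,1)
Step 9: enter (4,1), '.' pass, move left to (4,0)
Step 10: enter (4,0), '.' pass, move left to (4,-1)
Step 11: at (4,-1) — EXIT via left edge, pos 4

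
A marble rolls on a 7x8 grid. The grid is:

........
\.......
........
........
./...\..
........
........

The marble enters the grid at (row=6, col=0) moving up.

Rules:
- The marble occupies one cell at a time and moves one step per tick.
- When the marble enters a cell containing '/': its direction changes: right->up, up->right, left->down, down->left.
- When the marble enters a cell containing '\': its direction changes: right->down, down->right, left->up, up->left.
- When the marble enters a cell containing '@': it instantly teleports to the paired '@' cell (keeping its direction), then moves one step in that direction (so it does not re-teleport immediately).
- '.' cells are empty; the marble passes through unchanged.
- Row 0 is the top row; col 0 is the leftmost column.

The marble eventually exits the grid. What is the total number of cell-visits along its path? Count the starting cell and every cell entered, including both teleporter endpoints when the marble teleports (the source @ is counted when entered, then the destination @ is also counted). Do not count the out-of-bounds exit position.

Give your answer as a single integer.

Step 1: enter (6,0), '.' pass, move up to (5,0)
Step 2: enter (5,0), '.' pass, move up to (4,0)
Step 3: enter (4,0), '.' pass, move up to (3,0)
Step 4: enter (3,0), '.' pass, move up to (2,0)
Step 5: enter (2,0), '.' pass, move up to (1,0)
Step 6: enter (1,0), '\' deflects up->left, move left to (1,-1)
Step 7: at (1,-1) — EXIT via left edge, pos 1
Path length (cell visits): 6

Answer: 6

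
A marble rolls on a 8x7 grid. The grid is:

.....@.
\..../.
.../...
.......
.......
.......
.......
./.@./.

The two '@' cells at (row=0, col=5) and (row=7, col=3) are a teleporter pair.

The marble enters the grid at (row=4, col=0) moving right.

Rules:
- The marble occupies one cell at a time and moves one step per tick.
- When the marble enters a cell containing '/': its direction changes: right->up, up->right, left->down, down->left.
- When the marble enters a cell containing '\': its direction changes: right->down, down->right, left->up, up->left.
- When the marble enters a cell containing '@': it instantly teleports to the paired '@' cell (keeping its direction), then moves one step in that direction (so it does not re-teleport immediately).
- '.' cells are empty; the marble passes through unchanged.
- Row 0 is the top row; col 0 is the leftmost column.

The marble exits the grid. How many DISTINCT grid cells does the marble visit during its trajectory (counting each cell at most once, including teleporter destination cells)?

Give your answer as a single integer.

Answer: 7

Derivation:
Step 1: enter (4,0), '.' pass, move right to (4,1)
Step 2: enter (4,1), '.' pass, move right to (4,2)
Step 3: enter (4,2), '.' pass, move right to (4,3)
Step 4: enter (4,3), '.' pass, move right to (4,4)
Step 5: enter (4,4), '.' pass, move right to (4,5)
Step 6: enter (4,5), '.' pass, move right to (4,6)
Step 7: enter (4,6), '.' pass, move right to (4,7)
Step 8: at (4,7) — EXIT via right edge, pos 4
Distinct cells visited: 7 (path length 7)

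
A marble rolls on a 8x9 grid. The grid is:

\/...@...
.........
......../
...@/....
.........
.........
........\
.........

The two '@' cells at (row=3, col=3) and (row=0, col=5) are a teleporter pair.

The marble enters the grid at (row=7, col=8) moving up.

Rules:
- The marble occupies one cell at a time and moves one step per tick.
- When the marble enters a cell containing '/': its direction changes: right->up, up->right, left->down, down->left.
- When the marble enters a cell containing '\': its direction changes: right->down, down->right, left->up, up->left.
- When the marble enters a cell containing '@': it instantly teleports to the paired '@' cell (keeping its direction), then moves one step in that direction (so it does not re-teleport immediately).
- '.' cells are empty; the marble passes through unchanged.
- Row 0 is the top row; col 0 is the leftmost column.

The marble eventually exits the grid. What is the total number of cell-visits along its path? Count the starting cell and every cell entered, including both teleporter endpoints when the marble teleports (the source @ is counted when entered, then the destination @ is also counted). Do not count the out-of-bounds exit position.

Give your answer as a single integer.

Step 1: enter (7,8), '.' pass, move up to (6,8)
Step 2: enter (6,8), '\' deflects up->left, move left to (6,7)
Step 3: enter (6,7), '.' pass, move left to (6,6)
Step 4: enter (6,6), '.' pass, move left to (6,5)
Step 5: enter (6,5), '.' pass, move left to (6,4)
Step 6: enter (6,4), '.' pass, move left to (6,3)
Step 7: enter (6,3), '.' pass, move left to (6,2)
Step 8: enter (6,2), '.' pass, move left to (6,1)
Step 9: enter (6,1), '.' pass, move left to (6,0)
Step 10: enter (6,0), '.' pass, move left to (6,-1)
Step 11: at (6,-1) — EXIT via left edge, pos 6
Path length (cell visits): 10

Answer: 10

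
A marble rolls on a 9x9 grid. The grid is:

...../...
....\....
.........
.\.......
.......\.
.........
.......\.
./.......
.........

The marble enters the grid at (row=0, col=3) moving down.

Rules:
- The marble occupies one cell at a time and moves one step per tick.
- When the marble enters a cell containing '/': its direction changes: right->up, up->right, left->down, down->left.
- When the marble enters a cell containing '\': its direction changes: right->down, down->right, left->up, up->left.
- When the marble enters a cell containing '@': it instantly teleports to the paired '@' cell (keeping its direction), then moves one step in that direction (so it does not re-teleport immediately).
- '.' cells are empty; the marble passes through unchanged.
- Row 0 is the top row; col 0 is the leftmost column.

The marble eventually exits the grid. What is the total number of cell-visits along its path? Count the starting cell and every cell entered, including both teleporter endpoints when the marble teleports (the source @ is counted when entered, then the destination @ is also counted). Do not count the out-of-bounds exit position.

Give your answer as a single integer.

Answer: 9

Derivation:
Step 1: enter (0,3), '.' pass, move down to (1,3)
Step 2: enter (1,3), '.' pass, move down to (2,3)
Step 3: enter (2,3), '.' pass, move down to (3,3)
Step 4: enter (3,3), '.' pass, move down to (4,3)
Step 5: enter (4,3), '.' pass, move down to (5,3)
Step 6: enter (5,3), '.' pass, move down to (6,3)
Step 7: enter (6,3), '.' pass, move down to (7,3)
Step 8: enter (7,3), '.' pass, move down to (8,3)
Step 9: enter (8,3), '.' pass, move down to (9,3)
Step 10: at (9,3) — EXIT via bottom edge, pos 3
Path length (cell visits): 9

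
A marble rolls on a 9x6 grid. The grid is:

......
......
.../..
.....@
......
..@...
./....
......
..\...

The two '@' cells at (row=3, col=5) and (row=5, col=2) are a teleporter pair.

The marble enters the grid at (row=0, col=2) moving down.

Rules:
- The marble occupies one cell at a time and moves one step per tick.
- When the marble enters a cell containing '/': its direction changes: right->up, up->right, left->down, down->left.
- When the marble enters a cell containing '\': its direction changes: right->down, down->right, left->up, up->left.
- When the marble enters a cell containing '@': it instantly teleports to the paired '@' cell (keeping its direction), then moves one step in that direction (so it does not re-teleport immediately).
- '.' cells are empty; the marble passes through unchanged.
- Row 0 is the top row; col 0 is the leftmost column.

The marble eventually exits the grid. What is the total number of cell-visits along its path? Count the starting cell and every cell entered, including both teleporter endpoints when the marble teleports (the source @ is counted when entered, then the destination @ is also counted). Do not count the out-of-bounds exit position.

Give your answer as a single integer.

Step 1: enter (0,2), '.' pass, move down to (1,2)
Step 2: enter (1,2), '.' pass, move down to (2,2)
Step 3: enter (2,2), '.' pass, move down to (3,2)
Step 4: enter (3,2), '.' pass, move down to (4,2)
Step 5: enter (4,2), '.' pass, move down to (5,2)
Step 6: enter (5,2), '@' teleport (5,2)->(3,5), also enter (3,5), move down to (4,5)
Step 7: enter (4,5), '.' pass, move down to (5,5)
Step 8: enter (5,5), '.' pass, move down to (6,5)
Step 9: enter (6,5), '.' pass, move down to (7,5)
Step 10: enter (7,5), '.' pass, move down to (8,5)
Step 11: enter (8,5), '.' pass, move down to (9,5)
Step 12: at (9,5) — EXIT via bottom edge, pos 5
Path length (cell visits): 12

Answer: 12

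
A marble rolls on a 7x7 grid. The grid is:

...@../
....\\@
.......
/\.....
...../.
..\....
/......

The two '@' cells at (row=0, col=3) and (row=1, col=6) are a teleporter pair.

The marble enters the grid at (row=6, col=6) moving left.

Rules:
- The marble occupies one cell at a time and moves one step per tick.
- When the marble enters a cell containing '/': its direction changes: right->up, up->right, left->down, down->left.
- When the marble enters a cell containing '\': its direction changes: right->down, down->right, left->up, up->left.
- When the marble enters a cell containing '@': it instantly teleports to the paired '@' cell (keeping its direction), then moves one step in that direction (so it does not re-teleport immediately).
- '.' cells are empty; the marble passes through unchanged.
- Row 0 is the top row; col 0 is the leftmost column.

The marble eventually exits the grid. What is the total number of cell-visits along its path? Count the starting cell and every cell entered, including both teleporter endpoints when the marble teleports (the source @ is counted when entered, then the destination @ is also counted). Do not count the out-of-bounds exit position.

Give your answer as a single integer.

Step 1: enter (6,6), '.' pass, move left to (6,5)
Step 2: enter (6,5), '.' pass, move left to (6,4)
Step 3: enter (6,4), '.' pass, move left to (6,3)
Step 4: enter (6,3), '.' pass, move left to (6,2)
Step 5: enter (6,2), '.' pass, move left to (6,1)
Step 6: enter (6,1), '.' pass, move left to (6,0)
Step 7: enter (6,0), '/' deflects left->down, move down to (7,0)
Step 8: at (7,0) — EXIT via bottom edge, pos 0
Path length (cell visits): 7

Answer: 7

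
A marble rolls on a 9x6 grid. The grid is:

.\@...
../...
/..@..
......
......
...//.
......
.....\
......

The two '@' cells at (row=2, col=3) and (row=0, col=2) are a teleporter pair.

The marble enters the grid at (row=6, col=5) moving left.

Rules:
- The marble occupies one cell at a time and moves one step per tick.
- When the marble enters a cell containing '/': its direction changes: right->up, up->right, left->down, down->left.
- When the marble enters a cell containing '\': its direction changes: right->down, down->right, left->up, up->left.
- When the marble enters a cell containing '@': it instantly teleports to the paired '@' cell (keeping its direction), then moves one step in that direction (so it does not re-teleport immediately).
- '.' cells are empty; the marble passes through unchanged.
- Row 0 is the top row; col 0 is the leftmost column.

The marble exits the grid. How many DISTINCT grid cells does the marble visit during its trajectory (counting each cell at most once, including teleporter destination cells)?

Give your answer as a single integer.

Answer: 6

Derivation:
Step 1: enter (6,5), '.' pass, move left to (6,4)
Step 2: enter (6,4), '.' pass, move left to (6,3)
Step 3: enter (6,3), '.' pass, move left to (6,2)
Step 4: enter (6,2), '.' pass, move left to (6,1)
Step 5: enter (6,1), '.' pass, move left to (6,0)
Step 6: enter (6,0), '.' pass, move left to (6,-1)
Step 7: at (6,-1) — EXIT via left edge, pos 6
Distinct cells visited: 6 (path length 6)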